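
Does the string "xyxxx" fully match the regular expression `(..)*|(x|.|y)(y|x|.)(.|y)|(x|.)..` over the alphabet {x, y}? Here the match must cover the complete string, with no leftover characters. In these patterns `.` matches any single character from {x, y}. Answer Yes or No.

No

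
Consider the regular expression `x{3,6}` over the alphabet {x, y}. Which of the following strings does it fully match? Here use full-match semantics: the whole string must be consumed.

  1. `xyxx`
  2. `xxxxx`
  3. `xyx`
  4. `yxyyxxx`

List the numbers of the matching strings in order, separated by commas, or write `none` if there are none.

2

1 → no match
2 → match
3 → no match
4 → no match — must start with `x`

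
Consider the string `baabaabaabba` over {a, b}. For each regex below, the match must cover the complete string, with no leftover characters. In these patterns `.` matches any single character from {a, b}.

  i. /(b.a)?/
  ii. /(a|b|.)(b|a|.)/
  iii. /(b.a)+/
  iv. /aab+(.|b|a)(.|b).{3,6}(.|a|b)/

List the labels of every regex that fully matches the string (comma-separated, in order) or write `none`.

iii

i → no match
ii → no match
iii → match
iv → no match — must start with `aab`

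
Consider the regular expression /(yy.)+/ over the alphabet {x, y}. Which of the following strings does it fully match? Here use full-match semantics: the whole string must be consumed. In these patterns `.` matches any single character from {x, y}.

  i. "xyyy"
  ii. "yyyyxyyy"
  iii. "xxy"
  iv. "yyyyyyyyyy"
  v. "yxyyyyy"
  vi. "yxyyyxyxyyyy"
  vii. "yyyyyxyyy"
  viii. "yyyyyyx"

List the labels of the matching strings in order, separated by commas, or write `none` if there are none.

vii

i. "xyyy" → no match — must start with "yy"
ii. "yyyyxyyy" → no match
iii. "xxy" → no match — must start with "yy"
iv. "yyyyyyyyyy" → no match
v. "yxyyyyy" → no match — must start with "yy"
vi. "yxyyyxyxyyyy" → no match — must start with "yy"
vii. "yyyyyxyyy" → match
viii. "yyyyyyx" → no match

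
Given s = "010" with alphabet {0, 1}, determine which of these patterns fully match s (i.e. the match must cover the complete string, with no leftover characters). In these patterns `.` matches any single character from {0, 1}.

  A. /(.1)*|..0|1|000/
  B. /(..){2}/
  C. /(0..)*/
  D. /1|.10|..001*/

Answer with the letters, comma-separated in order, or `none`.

A, C, D

A → match
B → no match
C → match
D → match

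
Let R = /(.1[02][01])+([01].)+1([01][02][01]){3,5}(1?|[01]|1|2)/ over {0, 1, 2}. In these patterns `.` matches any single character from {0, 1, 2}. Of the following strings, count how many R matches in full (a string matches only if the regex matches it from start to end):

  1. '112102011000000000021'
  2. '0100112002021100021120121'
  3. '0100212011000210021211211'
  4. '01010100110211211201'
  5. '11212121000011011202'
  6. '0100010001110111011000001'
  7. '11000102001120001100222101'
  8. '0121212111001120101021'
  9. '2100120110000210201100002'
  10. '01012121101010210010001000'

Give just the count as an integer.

5

1 → match
2 → match
3 → no match
4 → no match
5 → no match
6 → match
7 → no match
8 → match
9 → no match
10 → match
Total matched: 5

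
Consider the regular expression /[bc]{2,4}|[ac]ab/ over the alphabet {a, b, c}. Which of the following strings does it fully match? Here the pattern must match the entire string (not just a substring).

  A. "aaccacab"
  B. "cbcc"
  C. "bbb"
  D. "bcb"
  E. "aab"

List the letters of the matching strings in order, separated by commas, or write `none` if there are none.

A → no match
B → match
C → match
D → match
E → match

B, C, D, E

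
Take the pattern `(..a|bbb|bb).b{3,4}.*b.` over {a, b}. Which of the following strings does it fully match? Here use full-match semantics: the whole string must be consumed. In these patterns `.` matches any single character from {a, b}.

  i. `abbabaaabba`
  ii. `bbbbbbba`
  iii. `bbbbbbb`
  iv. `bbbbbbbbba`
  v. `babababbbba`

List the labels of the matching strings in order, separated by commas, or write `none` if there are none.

i → no match
ii → match
iii → no match
iv → match
v → no match

ii, iv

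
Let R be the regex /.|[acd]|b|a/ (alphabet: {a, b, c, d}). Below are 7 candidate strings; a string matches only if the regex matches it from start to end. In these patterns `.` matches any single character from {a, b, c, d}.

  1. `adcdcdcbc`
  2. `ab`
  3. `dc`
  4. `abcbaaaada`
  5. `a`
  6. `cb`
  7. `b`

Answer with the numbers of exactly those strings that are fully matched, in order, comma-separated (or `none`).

1 → no match
2 → no match
3 → no match
4 → no match
5 → match
6 → no match
7 → match

5, 7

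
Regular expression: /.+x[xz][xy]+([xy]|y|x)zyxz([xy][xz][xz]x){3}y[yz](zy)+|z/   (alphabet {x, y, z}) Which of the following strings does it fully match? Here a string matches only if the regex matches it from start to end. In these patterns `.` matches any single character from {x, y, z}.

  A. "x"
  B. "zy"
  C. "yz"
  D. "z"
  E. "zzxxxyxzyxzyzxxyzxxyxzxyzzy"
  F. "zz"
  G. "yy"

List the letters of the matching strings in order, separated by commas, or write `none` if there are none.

D, E

A → no match
B → no match
C → no match
D → match
E → match
F → no match
G → no match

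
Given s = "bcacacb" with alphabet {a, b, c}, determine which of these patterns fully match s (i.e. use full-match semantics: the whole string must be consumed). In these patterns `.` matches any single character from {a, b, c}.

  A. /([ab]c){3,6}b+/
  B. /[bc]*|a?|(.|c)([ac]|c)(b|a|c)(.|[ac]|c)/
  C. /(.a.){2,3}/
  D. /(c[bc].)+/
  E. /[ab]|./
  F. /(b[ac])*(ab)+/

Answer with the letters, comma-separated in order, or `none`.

A

A → match
B → no match
C → no match
D → no match — must start with "c"
E → no match
F → no match — must end with "ab"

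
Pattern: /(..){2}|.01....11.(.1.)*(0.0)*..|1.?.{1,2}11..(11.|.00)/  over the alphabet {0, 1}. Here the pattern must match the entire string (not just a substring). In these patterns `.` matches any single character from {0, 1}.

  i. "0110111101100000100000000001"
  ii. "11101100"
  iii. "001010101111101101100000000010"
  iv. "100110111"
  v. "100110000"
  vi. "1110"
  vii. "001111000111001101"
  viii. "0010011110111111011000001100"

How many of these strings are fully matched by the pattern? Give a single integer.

i → no match
ii → no match
iii → no match
iv → no match
v → no match
vi → match
vii → no match
viii → no match
Total matched: 1

1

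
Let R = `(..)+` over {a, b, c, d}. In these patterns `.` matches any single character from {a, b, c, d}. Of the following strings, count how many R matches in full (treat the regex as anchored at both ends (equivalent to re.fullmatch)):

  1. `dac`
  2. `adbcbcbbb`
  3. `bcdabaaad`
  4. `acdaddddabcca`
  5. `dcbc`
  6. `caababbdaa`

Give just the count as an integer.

2

1 → no match
2 → no match
3 → no match
4 → no match
5 → match
6 → match
Total matched: 2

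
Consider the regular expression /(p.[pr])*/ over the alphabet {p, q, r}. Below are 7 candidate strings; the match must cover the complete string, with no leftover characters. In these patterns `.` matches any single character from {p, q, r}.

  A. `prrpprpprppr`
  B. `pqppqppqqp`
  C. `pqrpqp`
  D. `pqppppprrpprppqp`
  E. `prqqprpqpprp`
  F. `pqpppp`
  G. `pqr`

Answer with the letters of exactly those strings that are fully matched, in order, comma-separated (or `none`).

A, C, F, G

A → match
B → no match
C → match
D → no match
E → no match
F → match
G → match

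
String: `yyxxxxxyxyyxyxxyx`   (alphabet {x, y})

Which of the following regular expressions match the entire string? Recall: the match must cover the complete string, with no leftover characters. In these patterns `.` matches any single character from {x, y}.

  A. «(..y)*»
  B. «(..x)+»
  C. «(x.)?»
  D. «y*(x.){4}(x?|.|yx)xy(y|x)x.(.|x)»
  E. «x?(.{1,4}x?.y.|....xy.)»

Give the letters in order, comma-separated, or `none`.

D

A → no match
B → no match
C → no match
D → match
E → no match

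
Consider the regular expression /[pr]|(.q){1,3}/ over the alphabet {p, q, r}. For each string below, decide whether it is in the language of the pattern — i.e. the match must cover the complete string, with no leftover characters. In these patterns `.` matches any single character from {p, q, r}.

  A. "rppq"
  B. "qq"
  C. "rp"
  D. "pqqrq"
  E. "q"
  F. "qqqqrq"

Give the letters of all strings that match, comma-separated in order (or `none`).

A → no match
B → match
C → no match
D → no match
E → no match
F → match

B, F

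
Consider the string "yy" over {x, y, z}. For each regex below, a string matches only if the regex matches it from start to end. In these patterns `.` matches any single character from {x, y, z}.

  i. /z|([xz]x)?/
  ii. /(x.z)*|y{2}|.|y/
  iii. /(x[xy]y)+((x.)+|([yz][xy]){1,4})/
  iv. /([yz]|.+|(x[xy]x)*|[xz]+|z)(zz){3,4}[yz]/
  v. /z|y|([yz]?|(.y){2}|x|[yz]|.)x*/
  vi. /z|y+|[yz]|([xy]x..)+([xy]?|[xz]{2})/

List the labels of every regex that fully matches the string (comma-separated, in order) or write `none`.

ii, vi

i → no match
ii → match
iii → no match — must start with "x"
iv → no match
v → no match
vi → match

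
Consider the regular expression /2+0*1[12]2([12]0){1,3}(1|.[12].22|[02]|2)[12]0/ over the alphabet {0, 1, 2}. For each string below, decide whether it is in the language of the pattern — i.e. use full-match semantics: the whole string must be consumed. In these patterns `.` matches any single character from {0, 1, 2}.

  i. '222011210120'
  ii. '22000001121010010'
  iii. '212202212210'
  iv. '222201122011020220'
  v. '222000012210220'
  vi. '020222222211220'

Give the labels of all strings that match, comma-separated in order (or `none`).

i, ii, v

i → match
ii → match
iii → no match
iv → no match
v → match
vi → no match — must start with '2'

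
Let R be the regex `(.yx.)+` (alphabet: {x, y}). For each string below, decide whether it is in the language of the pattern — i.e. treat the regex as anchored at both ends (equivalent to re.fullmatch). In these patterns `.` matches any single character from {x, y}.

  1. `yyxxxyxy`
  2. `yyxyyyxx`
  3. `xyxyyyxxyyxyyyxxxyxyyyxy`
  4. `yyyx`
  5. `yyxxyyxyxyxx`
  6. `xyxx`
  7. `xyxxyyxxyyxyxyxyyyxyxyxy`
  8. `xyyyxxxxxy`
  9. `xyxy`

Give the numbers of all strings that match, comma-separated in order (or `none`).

1, 2, 3, 5, 6, 7, 9

1 → match
2 → match
3 → match
4 → no match
5 → match
6 → match
7 → match
8 → no match
9 → match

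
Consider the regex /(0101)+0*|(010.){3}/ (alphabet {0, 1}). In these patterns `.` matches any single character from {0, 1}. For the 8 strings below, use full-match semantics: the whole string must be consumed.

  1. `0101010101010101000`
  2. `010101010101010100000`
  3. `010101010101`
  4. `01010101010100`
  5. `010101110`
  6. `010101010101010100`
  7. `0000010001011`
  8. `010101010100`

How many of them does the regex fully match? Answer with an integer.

1 → match
2 → match
3 → match
4 → match
5 → no match
6 → match
7 → no match
8 → match
Total matched: 6

6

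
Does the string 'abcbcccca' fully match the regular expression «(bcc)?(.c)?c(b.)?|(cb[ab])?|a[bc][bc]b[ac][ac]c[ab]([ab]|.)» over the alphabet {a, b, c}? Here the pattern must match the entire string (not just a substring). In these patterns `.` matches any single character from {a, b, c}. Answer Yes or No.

No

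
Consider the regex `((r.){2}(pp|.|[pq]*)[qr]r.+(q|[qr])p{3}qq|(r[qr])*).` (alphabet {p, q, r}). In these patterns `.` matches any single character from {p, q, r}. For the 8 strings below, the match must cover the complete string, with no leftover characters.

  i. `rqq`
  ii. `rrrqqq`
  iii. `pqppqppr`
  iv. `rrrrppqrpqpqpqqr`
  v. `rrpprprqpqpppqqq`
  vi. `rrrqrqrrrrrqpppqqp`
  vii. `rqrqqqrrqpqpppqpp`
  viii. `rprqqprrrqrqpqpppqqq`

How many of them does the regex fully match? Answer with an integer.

i → match
ii → no match
iii → no match
iv → no match
v → no match
vi → match
vii → no match
viii → match
Total matched: 3

3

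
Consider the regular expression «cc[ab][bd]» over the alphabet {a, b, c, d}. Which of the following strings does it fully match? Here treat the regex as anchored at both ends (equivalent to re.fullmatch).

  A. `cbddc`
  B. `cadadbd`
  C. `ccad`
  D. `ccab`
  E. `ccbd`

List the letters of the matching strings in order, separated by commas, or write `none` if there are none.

A → no match — must start with `cc`
B → no match — must start with `cc`
C → match
D → match
E → match

C, D, E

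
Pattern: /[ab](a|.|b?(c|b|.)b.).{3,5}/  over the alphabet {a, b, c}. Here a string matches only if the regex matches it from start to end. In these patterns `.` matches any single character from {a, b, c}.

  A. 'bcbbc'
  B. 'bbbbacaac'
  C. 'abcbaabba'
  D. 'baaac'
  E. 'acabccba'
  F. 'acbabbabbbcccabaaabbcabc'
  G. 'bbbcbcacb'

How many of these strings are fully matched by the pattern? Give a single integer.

A → match
B → match
C → match
D → match
E → no match
F → no match
G → match
Total matched: 5

5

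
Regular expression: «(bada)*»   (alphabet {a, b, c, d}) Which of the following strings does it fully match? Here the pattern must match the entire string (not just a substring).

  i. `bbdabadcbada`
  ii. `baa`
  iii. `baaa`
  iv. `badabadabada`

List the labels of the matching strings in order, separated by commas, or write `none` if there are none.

i. `bbdabadcbada` → no match
ii. `baa` → no match
iii. `baaa` → no match
iv. `badabadabada` → match

iv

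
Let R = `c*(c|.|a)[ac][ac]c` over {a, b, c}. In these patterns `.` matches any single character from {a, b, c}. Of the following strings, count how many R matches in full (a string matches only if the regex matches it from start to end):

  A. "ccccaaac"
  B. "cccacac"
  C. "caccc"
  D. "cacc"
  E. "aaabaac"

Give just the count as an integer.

A → match
B → match
C → match
D → match
E → no match
Total matched: 4

4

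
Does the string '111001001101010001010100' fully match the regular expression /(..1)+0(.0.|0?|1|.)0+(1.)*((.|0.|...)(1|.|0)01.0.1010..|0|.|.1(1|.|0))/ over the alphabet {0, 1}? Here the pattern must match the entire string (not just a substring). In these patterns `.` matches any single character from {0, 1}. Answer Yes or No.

Yes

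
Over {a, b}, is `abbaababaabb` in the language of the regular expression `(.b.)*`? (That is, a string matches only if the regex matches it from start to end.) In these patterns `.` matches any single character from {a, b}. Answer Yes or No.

No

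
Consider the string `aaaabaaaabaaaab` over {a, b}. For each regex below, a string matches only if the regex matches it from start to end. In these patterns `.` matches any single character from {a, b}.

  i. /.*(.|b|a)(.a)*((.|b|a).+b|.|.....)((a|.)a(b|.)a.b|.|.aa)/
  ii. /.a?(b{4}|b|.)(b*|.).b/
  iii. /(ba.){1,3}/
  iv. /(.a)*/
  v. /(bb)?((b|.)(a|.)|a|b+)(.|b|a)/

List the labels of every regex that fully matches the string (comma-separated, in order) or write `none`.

i

i → match
ii → no match
iii → no match — must start with `ba`
iv → no match
v → no match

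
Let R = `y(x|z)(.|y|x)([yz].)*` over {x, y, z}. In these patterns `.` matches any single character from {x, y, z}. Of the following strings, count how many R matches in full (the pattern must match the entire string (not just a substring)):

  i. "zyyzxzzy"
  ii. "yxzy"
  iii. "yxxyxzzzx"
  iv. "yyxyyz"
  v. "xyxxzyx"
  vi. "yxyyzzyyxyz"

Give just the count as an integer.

i → no match — must start with "y"
ii → no match
iii → match
iv → no match
v → no match — must start with "y"
vi → match
Total matched: 2

2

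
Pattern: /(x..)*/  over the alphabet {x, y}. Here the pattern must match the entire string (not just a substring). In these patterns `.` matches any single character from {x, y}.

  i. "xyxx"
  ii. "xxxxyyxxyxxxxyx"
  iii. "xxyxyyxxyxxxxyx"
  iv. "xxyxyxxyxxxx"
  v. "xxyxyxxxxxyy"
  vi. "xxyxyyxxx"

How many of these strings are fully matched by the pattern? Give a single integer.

5

i. "xyxx" → no match
ii → match
iii → match
iv. "xxyxyxxyxxxx" → match
v. "xxyxyxxxxxyy" → match
vi. "xxyxyyxxx" → match
Total matched: 5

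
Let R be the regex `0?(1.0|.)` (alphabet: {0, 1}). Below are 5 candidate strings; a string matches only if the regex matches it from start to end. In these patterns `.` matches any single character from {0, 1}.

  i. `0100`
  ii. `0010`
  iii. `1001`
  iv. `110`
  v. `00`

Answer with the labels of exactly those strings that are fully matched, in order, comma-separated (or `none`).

i → match
ii → no match
iii → no match
iv → match
v → match

i, iv, v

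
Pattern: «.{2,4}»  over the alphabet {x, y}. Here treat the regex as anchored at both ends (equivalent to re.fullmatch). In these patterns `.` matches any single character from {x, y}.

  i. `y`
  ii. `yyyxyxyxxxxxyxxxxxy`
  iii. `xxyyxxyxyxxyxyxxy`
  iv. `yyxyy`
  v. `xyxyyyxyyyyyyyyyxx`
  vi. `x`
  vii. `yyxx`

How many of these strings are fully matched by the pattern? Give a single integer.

i → no match
ii → no match
iii → no match
iv → no match
v → no match
vi → no match
vii → match
Total matched: 1

1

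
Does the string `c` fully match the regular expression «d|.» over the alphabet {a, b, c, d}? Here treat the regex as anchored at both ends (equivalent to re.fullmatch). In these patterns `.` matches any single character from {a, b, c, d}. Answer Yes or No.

Yes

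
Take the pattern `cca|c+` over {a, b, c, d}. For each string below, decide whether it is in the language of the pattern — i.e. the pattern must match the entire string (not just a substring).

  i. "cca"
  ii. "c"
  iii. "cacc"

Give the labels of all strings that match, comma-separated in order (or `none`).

i, ii

i → match
ii → match
iii → no match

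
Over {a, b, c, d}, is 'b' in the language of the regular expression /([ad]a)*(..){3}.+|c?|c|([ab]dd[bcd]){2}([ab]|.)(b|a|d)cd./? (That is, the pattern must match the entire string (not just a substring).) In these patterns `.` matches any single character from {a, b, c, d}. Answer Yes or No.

No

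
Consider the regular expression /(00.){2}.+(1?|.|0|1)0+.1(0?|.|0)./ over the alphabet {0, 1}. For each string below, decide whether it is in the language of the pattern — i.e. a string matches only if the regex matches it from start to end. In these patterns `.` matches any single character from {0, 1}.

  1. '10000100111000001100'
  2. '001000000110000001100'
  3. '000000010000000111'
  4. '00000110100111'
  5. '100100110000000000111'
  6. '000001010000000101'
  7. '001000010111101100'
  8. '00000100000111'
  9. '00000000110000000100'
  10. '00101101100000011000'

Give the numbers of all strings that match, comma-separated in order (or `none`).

1 → no match — must start with '00'
2 → match
3 → match
4 → match
5 → no match — must start with '00'
6 → match
7 → match
8 → match
9 → match
10 → no match

2, 3, 4, 6, 7, 8, 9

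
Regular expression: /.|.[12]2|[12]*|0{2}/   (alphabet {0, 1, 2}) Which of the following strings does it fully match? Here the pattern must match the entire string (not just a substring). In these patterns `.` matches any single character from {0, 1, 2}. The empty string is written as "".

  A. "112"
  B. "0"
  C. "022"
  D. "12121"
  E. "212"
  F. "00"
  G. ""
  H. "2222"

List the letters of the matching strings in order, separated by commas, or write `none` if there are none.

A, B, C, D, E, F, G, H

A → match
B → match
C → match
D → match
E → match
F → match
G → match
H → match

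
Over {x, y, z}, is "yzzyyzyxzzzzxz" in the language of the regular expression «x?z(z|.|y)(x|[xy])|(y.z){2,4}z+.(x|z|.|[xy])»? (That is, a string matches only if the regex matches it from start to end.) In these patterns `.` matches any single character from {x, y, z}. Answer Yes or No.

Yes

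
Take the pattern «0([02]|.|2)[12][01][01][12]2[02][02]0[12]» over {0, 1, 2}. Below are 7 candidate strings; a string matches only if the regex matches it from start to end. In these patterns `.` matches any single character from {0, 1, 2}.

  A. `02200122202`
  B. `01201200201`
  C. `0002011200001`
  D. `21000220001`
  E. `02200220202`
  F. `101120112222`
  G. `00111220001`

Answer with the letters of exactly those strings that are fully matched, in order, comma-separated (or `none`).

A → match
B → no match
C → no match
D → no match — must start with `0`
E → match
F → no match — must start with `0`
G → match

A, E, G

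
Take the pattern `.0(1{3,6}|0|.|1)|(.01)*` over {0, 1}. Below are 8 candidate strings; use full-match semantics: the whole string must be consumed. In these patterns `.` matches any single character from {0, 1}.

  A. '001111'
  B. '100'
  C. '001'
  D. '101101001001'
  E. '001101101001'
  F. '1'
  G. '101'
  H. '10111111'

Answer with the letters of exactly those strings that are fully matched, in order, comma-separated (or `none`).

A, B, C, D, E, G, H

A → match
B → match
C → match
D → match
E → match
F → no match
G → match
H → match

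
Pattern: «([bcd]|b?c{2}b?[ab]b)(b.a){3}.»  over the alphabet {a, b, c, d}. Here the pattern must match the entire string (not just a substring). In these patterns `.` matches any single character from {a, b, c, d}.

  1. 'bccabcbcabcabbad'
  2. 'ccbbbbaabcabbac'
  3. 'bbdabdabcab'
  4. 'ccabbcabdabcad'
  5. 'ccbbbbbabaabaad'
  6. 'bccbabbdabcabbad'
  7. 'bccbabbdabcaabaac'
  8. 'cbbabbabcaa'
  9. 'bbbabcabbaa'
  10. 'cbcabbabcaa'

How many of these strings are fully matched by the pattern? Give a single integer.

8

1 → no match
2 → match
3 → match
4 → match
5 → match
6 → match
7 → no match
8 → match
9 → match
10 → match
Total matched: 8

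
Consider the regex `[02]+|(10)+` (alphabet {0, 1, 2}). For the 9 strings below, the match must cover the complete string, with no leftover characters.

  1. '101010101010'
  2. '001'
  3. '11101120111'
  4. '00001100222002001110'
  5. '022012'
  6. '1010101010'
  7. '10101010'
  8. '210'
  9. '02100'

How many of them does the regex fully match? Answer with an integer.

1 → match
2 → no match
3 → no match
4 → no match
5 → no match
6 → match
7 → match
8 → no match
9 → no match
Total matched: 3

3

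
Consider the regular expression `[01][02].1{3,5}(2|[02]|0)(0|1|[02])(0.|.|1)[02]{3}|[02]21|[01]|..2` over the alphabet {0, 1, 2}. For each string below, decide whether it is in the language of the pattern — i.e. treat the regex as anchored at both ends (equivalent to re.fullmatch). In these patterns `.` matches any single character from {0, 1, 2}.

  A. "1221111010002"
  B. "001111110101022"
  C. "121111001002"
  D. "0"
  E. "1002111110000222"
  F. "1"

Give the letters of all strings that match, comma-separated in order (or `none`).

A → match
B → match
C → match
D → match
E → no match
F → match

A, B, C, D, F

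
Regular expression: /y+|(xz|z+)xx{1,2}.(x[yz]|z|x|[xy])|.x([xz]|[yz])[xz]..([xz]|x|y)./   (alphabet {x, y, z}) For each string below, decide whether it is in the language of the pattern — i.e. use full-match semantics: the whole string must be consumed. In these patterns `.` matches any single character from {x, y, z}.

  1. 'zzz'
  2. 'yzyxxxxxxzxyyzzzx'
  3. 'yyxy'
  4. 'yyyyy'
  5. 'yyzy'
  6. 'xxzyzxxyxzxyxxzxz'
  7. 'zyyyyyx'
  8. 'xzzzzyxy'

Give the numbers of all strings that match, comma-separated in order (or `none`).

4

1 → no match
2 → no match
3 → no match
4 → match
5 → no match
6 → no match
7 → no match
8 → no match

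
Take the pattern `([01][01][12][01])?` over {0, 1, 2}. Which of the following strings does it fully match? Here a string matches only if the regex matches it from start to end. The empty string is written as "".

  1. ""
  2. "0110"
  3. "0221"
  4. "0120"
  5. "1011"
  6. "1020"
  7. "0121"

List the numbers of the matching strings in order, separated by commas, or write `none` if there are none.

1, 2, 4, 5, 6, 7

1 → match
2 → match
3 → no match
4 → match
5 → match
6 → match
7 → match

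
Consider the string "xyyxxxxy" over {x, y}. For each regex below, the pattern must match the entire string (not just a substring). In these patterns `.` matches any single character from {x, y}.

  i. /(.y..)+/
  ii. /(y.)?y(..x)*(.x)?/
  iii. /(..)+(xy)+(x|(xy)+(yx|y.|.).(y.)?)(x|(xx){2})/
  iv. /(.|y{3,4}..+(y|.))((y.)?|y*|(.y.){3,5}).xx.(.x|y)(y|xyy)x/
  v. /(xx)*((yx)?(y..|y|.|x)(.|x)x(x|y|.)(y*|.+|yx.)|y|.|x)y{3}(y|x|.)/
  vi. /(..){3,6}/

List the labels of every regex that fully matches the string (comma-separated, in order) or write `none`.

vi

i → no match
ii → no match
iii → no match
iv → no match — must end with "x"
v → no match
vi → match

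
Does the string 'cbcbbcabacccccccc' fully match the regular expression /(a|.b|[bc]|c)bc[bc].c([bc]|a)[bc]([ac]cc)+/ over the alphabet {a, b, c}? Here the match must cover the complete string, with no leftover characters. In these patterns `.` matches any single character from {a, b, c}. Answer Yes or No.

Yes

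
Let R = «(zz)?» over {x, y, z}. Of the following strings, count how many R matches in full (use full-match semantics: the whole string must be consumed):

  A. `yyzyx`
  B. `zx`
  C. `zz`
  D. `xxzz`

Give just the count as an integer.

1

A → no match
B → no match
C → match
D → no match
Total matched: 1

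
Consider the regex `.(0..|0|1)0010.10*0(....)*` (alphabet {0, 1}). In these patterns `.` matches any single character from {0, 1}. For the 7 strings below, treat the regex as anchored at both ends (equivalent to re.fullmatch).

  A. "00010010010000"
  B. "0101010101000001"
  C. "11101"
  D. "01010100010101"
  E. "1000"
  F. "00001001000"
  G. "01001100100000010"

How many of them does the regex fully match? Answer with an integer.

2

A → match
B → no match
C. "11101" → no match
D → no match
E. "1000" → no match
F. "00001001000" → match
G → no match
Total matched: 2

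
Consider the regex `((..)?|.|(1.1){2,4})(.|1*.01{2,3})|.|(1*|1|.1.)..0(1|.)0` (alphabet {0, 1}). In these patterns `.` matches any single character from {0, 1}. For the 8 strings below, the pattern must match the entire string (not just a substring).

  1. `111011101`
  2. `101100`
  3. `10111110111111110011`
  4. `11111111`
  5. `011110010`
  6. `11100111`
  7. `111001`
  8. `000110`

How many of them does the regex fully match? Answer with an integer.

1. `111011101` → no match
2. `101100` → no match
3 → match
4. `11111111` → no match
5. `011110010` → no match
6. `11100111` → match
7. `111001` → no match
8. `000110` → no match
Total matched: 2

2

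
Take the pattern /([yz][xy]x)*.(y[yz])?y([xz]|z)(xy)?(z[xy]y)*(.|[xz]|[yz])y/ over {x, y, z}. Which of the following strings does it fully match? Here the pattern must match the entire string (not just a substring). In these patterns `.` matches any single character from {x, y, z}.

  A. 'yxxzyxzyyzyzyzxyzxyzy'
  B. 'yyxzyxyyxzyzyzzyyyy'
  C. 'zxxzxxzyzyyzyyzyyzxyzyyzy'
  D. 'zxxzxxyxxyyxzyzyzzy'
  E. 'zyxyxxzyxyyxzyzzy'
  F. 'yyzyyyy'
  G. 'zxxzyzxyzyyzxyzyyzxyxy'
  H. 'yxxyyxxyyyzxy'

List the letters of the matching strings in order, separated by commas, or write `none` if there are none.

A → no match
B → match
C → no match
D → match
E → match
F → no match
G → match
H → match

B, D, E, G, H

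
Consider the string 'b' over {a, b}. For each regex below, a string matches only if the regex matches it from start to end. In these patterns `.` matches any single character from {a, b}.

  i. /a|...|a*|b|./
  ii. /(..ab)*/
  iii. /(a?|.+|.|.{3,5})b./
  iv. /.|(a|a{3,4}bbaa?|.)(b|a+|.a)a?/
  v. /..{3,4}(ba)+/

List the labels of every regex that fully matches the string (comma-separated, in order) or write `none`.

i, iv

i → match
ii → no match
iii → no match
iv → match
v → no match — must end with 'ba'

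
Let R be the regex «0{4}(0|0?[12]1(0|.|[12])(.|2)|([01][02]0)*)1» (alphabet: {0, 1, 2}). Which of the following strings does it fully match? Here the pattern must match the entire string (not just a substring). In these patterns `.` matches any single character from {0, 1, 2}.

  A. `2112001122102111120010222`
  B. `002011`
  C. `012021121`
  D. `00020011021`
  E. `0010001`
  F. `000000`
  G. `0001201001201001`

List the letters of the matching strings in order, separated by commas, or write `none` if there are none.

none

A → no match — must start with `0`
B. `002011` → no match
C. `012021121` → no match
D. `00020011021` → no match
E. `0010001` → no match
F. `000000` → no match — must end with `1`
G → no match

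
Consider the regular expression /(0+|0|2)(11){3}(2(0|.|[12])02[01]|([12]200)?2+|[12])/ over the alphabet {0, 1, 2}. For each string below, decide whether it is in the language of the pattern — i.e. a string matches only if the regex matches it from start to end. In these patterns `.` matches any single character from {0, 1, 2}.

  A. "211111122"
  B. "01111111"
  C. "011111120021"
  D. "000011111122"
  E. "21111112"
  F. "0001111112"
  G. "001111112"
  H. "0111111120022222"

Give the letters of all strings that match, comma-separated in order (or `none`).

A, B, C, D, E, F, G, H

A. "211111122" → match
B. "01111111" → match
C. "011111120021" → match
D. "000011111122" → match
E. "21111112" → match
F. "0001111112" → match
G. "001111112" → match
H → match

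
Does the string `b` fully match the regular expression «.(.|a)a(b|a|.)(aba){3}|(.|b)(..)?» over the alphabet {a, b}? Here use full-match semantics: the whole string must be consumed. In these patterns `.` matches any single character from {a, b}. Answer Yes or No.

Yes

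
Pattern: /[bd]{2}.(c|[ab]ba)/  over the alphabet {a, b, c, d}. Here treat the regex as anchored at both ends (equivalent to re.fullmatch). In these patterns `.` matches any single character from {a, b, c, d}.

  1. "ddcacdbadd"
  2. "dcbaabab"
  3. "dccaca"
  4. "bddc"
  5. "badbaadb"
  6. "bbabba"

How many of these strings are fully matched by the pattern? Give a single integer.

1 → no match
2 → no match
3 → no match
4 → match
5 → no match
6 → match
Total matched: 2

2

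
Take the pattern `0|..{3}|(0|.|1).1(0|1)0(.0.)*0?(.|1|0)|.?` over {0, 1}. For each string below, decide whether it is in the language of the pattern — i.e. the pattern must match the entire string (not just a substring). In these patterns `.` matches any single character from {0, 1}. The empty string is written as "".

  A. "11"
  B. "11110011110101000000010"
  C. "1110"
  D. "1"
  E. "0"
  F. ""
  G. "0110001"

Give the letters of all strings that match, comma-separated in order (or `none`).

C, D, E, F, G

A → no match
B → no match
C → match
D → match
E → match
F → match
G → match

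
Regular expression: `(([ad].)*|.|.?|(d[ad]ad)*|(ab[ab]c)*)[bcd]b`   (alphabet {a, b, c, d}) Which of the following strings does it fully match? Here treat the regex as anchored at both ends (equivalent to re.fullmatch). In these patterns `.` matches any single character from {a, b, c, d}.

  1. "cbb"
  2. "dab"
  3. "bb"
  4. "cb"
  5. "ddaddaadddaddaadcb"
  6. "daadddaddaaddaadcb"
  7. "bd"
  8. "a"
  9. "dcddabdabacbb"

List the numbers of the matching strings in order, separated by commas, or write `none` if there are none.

1 → match
2 → no match
3 → match
4 → match
5 → match
6 → match
7 → no match — must end with "b"
8 → no match — must end with "b"
9 → no match

1, 3, 4, 5, 6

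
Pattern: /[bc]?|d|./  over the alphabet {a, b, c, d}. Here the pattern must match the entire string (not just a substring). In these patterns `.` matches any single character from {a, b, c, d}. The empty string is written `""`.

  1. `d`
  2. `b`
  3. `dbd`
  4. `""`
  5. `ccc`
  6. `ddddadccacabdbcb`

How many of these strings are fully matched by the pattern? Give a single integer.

1 → match
2 → match
3 → no match
4 → match
5 → no match
6 → no match
Total matched: 3

3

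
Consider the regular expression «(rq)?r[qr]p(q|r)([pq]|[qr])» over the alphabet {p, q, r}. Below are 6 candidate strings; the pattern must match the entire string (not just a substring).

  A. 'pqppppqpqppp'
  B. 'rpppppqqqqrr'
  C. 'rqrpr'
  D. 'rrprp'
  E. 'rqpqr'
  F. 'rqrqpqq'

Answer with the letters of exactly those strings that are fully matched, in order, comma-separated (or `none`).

A. 'pqppppqpqppp' → no match
B. 'rpppppqqqqrr' → no match
C. 'rqrpr' → no match
D. 'rrprp' → match
E. 'rqpqr' → match
F. 'rqrqpqq' → match

D, E, F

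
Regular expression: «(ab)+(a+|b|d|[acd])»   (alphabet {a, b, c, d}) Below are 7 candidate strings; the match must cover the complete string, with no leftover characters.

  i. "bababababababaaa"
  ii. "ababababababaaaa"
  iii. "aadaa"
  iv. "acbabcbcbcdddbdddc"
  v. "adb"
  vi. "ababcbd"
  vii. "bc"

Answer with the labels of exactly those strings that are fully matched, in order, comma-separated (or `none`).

i → no match — must start with "ab"
ii → match
iii → no match — must start with "ab"
iv → no match — must start with "ab"
v → no match — must start with "ab"
vi → no match
vii → no match — must start with "ab"

ii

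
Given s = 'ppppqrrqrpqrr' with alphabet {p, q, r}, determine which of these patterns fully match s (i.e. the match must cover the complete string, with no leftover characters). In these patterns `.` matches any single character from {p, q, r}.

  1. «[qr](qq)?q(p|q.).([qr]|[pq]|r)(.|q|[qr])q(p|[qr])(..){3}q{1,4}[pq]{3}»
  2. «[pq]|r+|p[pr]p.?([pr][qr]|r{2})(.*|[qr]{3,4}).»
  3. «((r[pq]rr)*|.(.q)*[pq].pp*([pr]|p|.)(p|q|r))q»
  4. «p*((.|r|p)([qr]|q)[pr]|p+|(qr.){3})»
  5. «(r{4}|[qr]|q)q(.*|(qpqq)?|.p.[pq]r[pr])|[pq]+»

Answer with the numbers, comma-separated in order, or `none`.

1 → no match
2 → match
3 → no match — must end with 'q'
4 → match
5 → no match

2, 4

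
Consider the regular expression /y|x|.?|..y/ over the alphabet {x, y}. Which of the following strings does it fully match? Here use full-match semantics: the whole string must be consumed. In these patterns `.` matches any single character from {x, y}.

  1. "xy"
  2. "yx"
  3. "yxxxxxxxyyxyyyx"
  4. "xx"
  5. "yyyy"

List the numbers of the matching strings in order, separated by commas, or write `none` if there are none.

1 → no match
2 → no match
3 → no match
4 → no match
5 → no match

none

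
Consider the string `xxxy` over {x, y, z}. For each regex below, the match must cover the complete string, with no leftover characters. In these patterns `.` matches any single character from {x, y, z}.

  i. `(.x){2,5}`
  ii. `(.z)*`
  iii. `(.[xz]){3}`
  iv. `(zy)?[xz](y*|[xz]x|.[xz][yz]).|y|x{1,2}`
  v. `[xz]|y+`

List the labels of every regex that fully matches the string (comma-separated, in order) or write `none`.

i → no match — must end with `x`
ii → no match
iii → no match
iv → match
v → no match

iv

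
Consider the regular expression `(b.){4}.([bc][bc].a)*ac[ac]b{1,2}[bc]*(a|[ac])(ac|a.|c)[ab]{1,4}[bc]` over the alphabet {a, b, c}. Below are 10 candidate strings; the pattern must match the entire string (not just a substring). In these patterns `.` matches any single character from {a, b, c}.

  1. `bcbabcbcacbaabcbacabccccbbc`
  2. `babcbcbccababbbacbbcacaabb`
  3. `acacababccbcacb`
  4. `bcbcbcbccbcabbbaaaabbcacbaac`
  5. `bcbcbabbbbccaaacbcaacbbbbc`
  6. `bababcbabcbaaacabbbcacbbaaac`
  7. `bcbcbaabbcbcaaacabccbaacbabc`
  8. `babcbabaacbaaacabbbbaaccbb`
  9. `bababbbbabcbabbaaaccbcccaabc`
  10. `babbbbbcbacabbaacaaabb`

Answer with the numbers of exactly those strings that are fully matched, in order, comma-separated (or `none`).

1 → no match
2 → no match
3 → no match — must start with `b`
4 → no match
5 → no match
6 → no match
7 → no match
8 → no match
9 → match
10 → match

9, 10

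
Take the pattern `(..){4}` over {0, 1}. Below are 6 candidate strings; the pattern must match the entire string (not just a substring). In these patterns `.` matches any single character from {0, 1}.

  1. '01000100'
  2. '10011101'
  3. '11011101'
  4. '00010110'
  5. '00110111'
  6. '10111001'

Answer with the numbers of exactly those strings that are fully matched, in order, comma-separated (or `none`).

1 → match
2 → match
3 → match
4 → match
5 → match
6 → match

1, 2, 3, 4, 5, 6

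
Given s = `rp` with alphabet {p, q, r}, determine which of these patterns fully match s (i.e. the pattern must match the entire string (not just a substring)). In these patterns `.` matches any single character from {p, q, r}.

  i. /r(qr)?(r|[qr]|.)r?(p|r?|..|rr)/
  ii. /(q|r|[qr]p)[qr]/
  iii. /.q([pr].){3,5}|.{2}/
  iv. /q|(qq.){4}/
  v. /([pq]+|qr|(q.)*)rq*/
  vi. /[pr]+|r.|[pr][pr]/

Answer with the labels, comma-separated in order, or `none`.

i → match
ii → no match
iii → match
iv → no match
v → no match
vi → match

i, iii, vi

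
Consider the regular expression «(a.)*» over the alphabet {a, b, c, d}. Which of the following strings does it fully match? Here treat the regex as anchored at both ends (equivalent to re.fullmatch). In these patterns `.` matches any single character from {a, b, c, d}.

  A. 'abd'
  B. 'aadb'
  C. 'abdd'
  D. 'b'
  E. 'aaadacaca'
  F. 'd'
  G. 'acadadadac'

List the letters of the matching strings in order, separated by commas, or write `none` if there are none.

G

A → no match
B → no match
C → no match
D → no match
E → no match
F → no match
G → match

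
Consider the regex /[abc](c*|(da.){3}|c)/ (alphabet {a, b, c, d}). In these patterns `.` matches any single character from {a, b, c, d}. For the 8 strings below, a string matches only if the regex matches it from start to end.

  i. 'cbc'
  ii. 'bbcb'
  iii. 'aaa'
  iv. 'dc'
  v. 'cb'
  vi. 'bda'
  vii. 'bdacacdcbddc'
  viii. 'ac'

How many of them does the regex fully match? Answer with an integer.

i → no match
ii → no match
iii → no match
iv → no match
v → no match
vi → no match
vii → no match
viii → match
Total matched: 1

1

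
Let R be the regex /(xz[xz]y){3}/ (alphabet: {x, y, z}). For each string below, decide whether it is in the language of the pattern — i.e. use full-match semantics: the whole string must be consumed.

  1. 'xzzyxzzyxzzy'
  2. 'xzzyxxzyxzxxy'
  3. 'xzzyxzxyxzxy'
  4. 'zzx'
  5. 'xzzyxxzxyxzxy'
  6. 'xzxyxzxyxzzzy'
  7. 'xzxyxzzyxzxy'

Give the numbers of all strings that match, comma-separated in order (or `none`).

1 → match
2 → no match
3 → match
4 → no match — must start with 'xz'
5 → no match
6 → no match
7 → match

1, 3, 7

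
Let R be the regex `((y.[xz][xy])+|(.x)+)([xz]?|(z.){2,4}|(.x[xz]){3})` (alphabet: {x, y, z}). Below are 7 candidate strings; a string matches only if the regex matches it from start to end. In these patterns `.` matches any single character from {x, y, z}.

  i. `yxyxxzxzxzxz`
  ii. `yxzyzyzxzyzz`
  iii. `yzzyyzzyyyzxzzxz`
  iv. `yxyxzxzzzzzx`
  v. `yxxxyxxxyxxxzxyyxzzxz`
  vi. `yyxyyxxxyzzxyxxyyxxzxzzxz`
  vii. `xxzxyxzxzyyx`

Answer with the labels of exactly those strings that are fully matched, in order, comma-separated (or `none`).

i → no match
ii → match
iii → no match
iv → match
v → no match
vi → match
vii → no match

ii, iv, vi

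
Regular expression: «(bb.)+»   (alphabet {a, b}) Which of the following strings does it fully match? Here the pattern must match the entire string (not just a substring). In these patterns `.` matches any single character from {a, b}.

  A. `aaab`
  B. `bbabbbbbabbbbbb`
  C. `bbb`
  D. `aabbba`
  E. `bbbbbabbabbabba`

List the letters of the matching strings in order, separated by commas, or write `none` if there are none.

A → no match — must start with `bb`
B → match
C → match
D → no match — must start with `bb`
E → match

B, C, E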